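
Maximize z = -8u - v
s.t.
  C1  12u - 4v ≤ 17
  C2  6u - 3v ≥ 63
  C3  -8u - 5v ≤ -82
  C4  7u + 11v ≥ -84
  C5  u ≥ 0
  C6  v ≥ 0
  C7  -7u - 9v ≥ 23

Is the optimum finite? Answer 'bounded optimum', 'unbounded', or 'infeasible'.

infeasible

The boundaries v = 0 and -7u - 9v = 23 meet at (-23/7, 0), but that point violates 6u - 3v ≥ 63. Every candidate vertex is excluded by some other constraint, so the feasible region is empty.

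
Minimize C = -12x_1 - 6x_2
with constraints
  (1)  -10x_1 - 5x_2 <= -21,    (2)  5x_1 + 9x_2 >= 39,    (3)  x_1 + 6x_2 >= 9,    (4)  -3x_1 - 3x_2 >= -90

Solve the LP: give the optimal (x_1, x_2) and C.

x_1 = 171/5, x_2 = -21/5, minimum C = -1926/5

Vertices and C = -12x_1 - 6x_2:
  (-6/65, 57/13) → C = -126/5
  (-129/5, 279/5) → C = -126/5
  (51/7, 2/7) → C = -624/7
  (171/5, -21/5) → C = -1926/5

At the optimal vertex, x_1 + 6x_2 = 9 and -3x_1 - 3x_2 = -90.
Solving simultaneously gives x_1 = 171/5, x_2 = -21/5.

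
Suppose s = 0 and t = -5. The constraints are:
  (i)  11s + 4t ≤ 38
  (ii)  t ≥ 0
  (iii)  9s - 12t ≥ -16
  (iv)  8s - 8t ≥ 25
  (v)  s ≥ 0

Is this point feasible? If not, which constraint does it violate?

not feasible — violates (ii)

Constraint (ii): t = -5, which is not ≥ 0. All other constraints are satisfied.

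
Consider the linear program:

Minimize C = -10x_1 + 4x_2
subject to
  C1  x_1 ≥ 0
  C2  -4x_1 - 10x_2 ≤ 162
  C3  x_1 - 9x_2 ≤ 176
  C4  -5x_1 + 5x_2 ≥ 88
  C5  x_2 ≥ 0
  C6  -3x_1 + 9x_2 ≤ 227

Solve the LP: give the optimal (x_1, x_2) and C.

Corner points and C = -10x_1 + 4x_2:
  (0, 88/5) → C = 352/5
  (0, 227/9) → C = 908/9
  (343/30, 871/30) → C = 9/5

x_1 = 343/30, x_2 = 871/30, minimum C = 9/5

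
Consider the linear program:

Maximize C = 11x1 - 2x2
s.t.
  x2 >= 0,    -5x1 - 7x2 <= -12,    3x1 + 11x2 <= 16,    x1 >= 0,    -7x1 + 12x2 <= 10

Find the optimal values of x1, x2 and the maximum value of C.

Vertices and C = 11x1 - 2x2:
  (12/5, 0) → C = 132/5
  (16/3, 0) → C = 176/3
  (74/109, 134/109) → C = 546/109
  (82/113, 142/113) → C = 618/113

The binding constraints are x2 = 0 and 3x1 + 11x2 = 16.
Solving simultaneously gives x1 = 16/3, x2 = 0.

x1 = 16/3, x2 = 0, maximum C = 176/3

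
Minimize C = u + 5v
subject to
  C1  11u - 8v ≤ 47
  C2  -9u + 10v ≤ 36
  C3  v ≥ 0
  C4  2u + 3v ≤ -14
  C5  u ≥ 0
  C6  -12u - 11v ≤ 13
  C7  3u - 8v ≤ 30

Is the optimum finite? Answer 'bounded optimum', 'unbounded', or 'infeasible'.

The boundaries 11u - 8v = 47 and -9u + 10v = 36 meet at (379/19, 819/38), but that point violates 2u + 3v ≤ -14. Every candidate vertex is excluded by some other constraint, so the feasible region is empty.

infeasible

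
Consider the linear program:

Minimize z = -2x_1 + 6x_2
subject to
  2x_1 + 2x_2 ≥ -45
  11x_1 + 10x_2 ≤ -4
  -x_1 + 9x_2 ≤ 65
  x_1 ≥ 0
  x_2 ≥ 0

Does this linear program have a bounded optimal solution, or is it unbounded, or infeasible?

infeasible

The boundaries 2x_1 + 2x_2 = -45 and 11x_1 + 10x_2 = -4 meet at (221, -487/2), but that point violates x_2 ≥ 0. Every candidate vertex is excluded by some other constraint, so the feasible region is empty.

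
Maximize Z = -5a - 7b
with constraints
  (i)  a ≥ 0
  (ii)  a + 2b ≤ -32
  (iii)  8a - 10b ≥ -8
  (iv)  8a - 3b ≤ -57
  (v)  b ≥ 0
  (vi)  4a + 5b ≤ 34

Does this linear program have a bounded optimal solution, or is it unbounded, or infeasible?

infeasible

The boundaries b = 0 and 4a + 5b = 34 meet at (17/2, 0), but that point violates a + 2b ≤ -32. Every candidate vertex is excluded by some other constraint, so the feasible region is empty.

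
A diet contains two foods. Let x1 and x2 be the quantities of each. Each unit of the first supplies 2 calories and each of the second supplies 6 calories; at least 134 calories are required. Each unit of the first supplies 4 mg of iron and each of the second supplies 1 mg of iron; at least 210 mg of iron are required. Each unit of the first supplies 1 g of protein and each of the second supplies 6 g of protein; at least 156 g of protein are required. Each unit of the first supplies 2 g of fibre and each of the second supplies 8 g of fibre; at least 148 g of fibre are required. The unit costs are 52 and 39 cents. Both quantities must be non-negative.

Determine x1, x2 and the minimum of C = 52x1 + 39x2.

Extreme points and C = 52x1 + 39x2:
  (0, 210) → C = 8190
  (156, 0) → C = 8112
  (48, 18) → C = 3198
The feasible region is unbounded (it extends along (0, 1), (1, 0)), but C strictly increases along every unbounded feasible direction, so there is no improving ray and the minimum is attained at a vertex.

The optimum lies where 4x1 + x2 = 210 and x1 + 6x2 = 156.
Solving simultaneously gives x1 = 48, x2 = 18.

x1 = 48, x2 = 18, minimum C = 3198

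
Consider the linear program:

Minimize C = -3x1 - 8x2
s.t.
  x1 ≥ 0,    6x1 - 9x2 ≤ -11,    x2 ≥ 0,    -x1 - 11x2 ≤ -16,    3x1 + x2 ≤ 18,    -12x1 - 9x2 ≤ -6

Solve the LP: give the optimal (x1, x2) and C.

x1 = 0, x2 = 18, minimum C = -144

Feasible corners and C = -3x1 - 8x2:
  (0, 16/11) → C = -128/11
  (0, 18) → C = -144
  (23/75, 107/75) → C = -37/3
  (151/33, 47/11) → C = -527/11

The optimum lies where x1 = 0 and 3x1 + x2 = 18.
Solving simultaneously gives x1 = 0, x2 = 18.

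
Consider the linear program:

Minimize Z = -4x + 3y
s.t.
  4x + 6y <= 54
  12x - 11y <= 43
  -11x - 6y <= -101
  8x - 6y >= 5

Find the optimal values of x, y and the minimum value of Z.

Feasible corners and Z = -4x + 3y:
  (213/29, 119/29) → Z = -495/29
  (47/7, 95/21) → Z = -93/7
  (1369/193, 739/193) → Z = -3259/193

The optimum lies where 4x + 6y = 54 and 12x - 11y = 43.
Solving simultaneously gives x = 213/29, y = 119/29.

x = 213/29, y = 119/29, minimum Z = -495/29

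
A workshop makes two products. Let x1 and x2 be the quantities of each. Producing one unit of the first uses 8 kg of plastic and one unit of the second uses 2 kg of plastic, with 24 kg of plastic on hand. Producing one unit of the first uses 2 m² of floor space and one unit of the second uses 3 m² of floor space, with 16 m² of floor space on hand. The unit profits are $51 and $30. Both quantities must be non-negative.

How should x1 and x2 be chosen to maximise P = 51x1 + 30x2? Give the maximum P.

Extreme points and P = 51x1 + 30x2:
  (0, 0) → P = 0
  (0, 16/3) → P = 160
  (3, 0) → P = 153
  (2, 4) → P = 222

At the optimal vertex, 8x1 + 2x2 = 24 and 2x1 + 3x2 = 16.
Solving simultaneously gives x1 = 2, x2 = 4.

x1 = 2, x2 = 4, maximum P = 222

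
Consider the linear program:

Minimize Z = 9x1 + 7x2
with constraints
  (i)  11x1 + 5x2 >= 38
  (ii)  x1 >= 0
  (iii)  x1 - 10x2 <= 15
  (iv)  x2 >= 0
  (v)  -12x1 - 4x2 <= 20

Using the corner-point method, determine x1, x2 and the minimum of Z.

x1 = 38/11, x2 = 0, minimum Z = 342/11

The feasible region is unbounded (it extends along (0, 1), (10, 1)), but Z strictly increases along every unbounded feasible direction, so there is no improving ray and the minimum is attained at a vertex.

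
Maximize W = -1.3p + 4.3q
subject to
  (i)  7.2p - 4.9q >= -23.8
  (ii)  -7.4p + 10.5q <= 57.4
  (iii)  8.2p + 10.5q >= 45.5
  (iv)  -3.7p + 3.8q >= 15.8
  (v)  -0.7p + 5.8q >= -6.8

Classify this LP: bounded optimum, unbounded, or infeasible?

Feasible corners and W = -1.3p + 4.3q:
  (224/281, 1694/281) → W = 6993/281
  (-385/1654, 3734/827) → W = 326129/16540
  (5222/1073, 258/29) → W = 171296/5365
  (700/7001, 29791/7001) → W = 1271913/70010
The feasible region has finitely many vertices and no improving ray; the maximum is 171296/5365 at (5222/1073, 258/29).

bounded optimum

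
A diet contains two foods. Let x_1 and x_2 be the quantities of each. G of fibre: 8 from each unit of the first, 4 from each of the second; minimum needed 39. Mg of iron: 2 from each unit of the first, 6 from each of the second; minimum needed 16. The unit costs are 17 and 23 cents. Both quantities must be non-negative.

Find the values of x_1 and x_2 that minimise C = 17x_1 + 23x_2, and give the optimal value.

x_1 = 17/4, x_2 = 5/4, minimum C = 101

Corner points and C = 17x_1 + 23x_2:
  (0, 39/4) → C = 897/4
  (8, 0) → C = 136
  (17/4, 5/4) → C = 101
The feasible region is unbounded (it extends along (0, 1), (1, 0)), but C strictly increases along every unbounded feasible direction, so there is no improving ray and the minimum is attained at a vertex.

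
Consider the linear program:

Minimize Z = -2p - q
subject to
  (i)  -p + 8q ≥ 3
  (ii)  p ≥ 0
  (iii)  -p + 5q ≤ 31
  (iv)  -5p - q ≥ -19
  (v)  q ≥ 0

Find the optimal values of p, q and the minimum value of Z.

p = 32/13, q = 87/13, minimum Z = -151/13

Feasible corners and Z = -2p - q:
  (0, 3/8) → Z = -3/8
  (149/41, 34/41) → Z = -332/41
  (0, 31/5) → Z = -31/5
  (32/13, 87/13) → Z = -151/13

At the optimal vertex, -p + 5q = 31 and -5p - q = -19.
Solving simultaneously gives p = 32/13, q = 87/13.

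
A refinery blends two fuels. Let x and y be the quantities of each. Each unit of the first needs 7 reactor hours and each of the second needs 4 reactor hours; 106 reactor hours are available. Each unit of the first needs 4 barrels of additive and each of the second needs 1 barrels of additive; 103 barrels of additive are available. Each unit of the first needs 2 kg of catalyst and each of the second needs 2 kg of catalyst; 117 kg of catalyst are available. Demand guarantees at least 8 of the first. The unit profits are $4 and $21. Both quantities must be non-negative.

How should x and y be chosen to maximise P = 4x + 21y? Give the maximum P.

x = 8, y = 25/2, maximum P = 589/2

Feasible corners and P = 4x + 21y:
  (106/7, 0) → P = 424/7
  (8, 0) → P = 32
  (8, 25/2) → P = 589/2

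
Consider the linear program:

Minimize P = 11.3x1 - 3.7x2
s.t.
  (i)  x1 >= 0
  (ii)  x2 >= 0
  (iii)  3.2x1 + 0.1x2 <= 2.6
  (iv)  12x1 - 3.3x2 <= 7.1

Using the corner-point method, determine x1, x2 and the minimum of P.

x1 = 0, x2 = 26, minimum P = -96.2

Vertices and P = 11.3x1 - 3.7x2:
  (0, 0) → P = 0
  (0, 26) → P = -481/5
  (71/120, 0) → P = 8023/1200
  (929/1176, 106/147) → P = 73601/11760

At the optimal vertex, x1 = 0 and 3.2x1 + 0.1x2 = 2.6.
Solving simultaneously gives x1 = 0, x2 = 26.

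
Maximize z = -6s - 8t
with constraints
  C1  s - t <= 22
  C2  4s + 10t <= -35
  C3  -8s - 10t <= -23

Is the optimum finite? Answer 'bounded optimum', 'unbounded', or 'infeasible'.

infeasible

The boundaries s - t = 22 and 4s + 10t = -35 meet at (185/14, -123/14), but that point violates -8s - 10t ≤ -23. Every candidate vertex is excluded by some other constraint, so the feasible region is empty.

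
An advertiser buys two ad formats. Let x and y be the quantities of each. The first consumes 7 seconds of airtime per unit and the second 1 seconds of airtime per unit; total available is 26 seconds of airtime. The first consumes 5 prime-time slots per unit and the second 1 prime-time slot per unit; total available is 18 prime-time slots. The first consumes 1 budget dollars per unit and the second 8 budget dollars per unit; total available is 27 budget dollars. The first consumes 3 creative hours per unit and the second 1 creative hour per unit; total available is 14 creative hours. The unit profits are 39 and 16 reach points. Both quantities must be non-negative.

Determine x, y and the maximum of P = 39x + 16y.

Extreme points and P = 39x + 16y:
  (0, 0) → P = 0
  (0, 27/8) → P = 54
  (18/5, 0) → P = 702/5
  (3, 3) → P = 165

At the optimal vertex, 5x + y = 18 and x + 8y = 27.
Solving simultaneously gives x = 3, y = 3.

x = 3, y = 3, maximum P = 165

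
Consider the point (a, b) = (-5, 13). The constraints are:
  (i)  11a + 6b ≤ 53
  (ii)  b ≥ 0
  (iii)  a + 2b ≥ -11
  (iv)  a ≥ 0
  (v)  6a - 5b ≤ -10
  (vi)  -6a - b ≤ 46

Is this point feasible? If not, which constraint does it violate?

Constraint (iv): a = -5, which is not ≥ 0. All other constraints are satisfied.

not feasible — violates (iv)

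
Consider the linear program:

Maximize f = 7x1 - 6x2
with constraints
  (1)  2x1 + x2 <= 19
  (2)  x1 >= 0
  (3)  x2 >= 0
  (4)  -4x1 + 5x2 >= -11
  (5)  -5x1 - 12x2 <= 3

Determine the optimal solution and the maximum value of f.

x1 = 53/7, x2 = 27/7, maximum f = 209/7

Corner points and f = 7x1 - 6x2:
  (0, 19) → f = -114
  (53/7, 27/7) → f = 209/7
  (0, 0) → f = 0
  (11/4, 0) → f = 77/4

The binding constraints are 2x1 + x2 = 19 and -4x1 + 5x2 = -11.
Solving simultaneously gives x1 = 53/7, x2 = 27/7.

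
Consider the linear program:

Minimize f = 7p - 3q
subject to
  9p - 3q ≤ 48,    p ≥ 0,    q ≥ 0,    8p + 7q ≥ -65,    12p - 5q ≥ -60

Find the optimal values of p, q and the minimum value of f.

Extreme points and f = 7p - 3q:
  (16/3, 0) → f = 112/3
  (140/3, 124) → f = -136/3
  (0, 0) → f = 0
  (0, 12) → f = -36

At the optimal vertex, 9p - 3q = 48 and 12p - 5q = -60.
Solving simultaneously gives p = 140/3, q = 124.

p = 140/3, q = 124, minimum f = -136/3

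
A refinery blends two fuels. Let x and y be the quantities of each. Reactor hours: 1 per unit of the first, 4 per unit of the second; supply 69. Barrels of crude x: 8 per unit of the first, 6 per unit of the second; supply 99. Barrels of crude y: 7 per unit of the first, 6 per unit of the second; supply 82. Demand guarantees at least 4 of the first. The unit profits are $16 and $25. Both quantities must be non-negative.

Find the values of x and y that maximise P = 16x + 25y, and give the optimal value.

Feasible corners and P = 16x + 25y:
  (82/7, 0) → P = 1312/7
  (4, 0) → P = 64
  (4, 9) → P = 289

At the optimal vertex, 7x + 6y = 82 and x = 4.
Solving simultaneously gives x = 4, y = 9.

x = 4, y = 9, maximum P = 289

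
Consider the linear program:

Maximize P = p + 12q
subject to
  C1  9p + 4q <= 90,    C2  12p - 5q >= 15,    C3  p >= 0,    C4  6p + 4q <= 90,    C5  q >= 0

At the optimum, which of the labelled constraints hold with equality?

Extreme points and P = p + 12q:
  (170/31, 315/31) → P = 3950/31
  (10, 0) → P = 10
  (5/4, 0) → P = 5/4

The maximum is at (170/31, 315/31). Substituting into each constraint, equality holds for C1 and C2; the remaining constraints have slack.

C1 and C2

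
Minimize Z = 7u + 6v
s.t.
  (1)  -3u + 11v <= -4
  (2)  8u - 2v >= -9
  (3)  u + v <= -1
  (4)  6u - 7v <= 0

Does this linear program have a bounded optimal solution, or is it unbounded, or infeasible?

Corner points and Z = 7u + 6v:
  (-107/82, -59/82) → Z = -1103/82
  (-28/45, -8/15) → Z = -68/9
  (-63/44, -27/22) → Z = -765/44
The feasible region has finitely many vertices and no improving ray; the minimum is -765/44 at (-63/44, -27/22).

bounded optimum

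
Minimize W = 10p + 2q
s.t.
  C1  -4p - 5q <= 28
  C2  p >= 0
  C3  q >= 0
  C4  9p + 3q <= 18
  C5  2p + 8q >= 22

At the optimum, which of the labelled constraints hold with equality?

Extreme points and W = 10p + 2q:
  (0, 6) → W = 12
  (0, 11/4) → W = 11/2
  (13/11, 27/11) → W = 184/11

The minimum is at (0, 11/4). Substituting into each constraint, equality holds for C2 and C5; the remaining constraints have slack.

C2 and C5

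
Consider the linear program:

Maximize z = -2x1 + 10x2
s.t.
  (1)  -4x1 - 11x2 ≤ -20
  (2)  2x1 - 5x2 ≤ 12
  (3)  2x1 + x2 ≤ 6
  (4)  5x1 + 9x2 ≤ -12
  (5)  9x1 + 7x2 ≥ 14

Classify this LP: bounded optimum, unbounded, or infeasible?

infeasible

The boundaries -4x1 - 11x2 = -20 and 2x1 + x2 = 6 meet at (23/9, 8/9), but that point violates 5x1 + 9x2 ≤ -12. Every candidate vertex is excluded by some other constraint, so the feasible region is empty.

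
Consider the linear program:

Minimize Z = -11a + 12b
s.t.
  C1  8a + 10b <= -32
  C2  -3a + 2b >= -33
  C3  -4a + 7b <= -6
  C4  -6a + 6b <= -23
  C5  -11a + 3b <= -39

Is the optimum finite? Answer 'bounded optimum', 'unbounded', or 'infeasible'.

Extreme points and Z = -11a + 12b:
  (133/23, -180/23) → Z = -3623/23
  (147/67, -332/67) → Z = -5601/67
  (-21/13, -246/13) → Z = -2721/13
The feasible region has finitely many vertices and no improving ray; the minimum is -2721/13 at (-21/13, -246/13).

bounded optimum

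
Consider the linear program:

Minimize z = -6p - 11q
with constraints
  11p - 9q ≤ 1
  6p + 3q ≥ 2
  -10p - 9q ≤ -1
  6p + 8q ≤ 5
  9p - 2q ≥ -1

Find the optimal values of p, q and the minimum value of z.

p = 1/30, q = 3/5, minimum z = -34/5

Corner points and z = -6p - 11q:
  (7/29, 16/87) → z = -302/87
  (53/142, 49/142) → z = -857/142
  (1/30, 3/5) → z = -34/5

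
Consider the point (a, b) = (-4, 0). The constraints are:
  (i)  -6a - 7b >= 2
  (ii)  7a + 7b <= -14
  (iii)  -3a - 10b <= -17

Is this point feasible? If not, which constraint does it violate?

Constraint (iii): -3a - 10b = 12, which is not ≤ -17. All other constraints are satisfied.

not feasible — violates (iii)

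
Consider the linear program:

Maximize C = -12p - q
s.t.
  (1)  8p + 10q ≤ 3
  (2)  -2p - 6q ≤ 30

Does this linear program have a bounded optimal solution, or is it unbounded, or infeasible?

unbounded

From the feasible point (159/14, -123/14), moving in the direction (-10, 8) keeps every constraint satisfied while C increases without bound.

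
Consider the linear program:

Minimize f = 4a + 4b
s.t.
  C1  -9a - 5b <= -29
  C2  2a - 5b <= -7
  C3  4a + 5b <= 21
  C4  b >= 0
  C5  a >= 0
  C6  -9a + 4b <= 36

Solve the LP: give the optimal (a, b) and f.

The binding constraints are -9a - 5b = -29 and 2a - 5b = -7.
Solving simultaneously gives a = 2, b = 11/5.

a = 2, b = 11/5, minimum f = 84/5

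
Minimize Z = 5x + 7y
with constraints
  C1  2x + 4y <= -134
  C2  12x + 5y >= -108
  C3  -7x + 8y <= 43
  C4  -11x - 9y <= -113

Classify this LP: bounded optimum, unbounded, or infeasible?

From the feasible point (829/13, -850/13), moving in the direction (9, -11) keeps every constraint satisfied while Z decreases without bound.

unbounded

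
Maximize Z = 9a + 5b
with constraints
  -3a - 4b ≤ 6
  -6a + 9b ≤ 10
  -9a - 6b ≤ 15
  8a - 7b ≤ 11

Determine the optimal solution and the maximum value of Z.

Vertices and Z = 9a + 5b:
  (-4/3, -1/2) → Z = -29/2
  (2/53, -81/53) → Z = -387/53
  (-5/3, 0) → Z = -15
  (169/30, 73/15) → Z = 2251/30

a = 169/30, b = 73/15, maximum Z = 2251/30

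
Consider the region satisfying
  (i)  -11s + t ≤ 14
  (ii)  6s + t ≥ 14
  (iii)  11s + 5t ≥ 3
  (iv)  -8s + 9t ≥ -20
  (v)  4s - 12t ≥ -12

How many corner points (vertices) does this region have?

Pairwise boundary intersections that survive every other constraint:
  (73/31, -4/31)
  (39/19, 32/19)
  (29/5, 44/15)

3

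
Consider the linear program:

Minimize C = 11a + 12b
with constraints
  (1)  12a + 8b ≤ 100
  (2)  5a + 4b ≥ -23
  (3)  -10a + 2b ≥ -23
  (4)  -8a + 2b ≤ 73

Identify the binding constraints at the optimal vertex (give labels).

(2) and (3)

Extreme points and C = 11a + 12b:
  (48/13, 181/26) → C = 1614/13
  (-48/11, 419/22) → C = 1986/11
  (23/25, -69/10) → C = -1817/25
  (-169/21, 181/42) → C = -773/21

The minimum is at (23/25, -69/10). Substituting into each constraint, equality holds for (2) and (3); the remaining constraints have slack.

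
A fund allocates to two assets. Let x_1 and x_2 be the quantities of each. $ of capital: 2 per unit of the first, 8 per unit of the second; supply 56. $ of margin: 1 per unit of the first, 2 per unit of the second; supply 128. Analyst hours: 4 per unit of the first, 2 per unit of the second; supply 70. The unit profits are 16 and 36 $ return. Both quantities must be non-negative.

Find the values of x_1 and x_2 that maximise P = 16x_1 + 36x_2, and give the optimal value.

Vertices and P = 16x_1 + 36x_2:
  (0, 0) → P = 0
  (0, 7) → P = 252
  (35/2, 0) → P = 280
  (16, 3) → P = 364

x_1 = 16, x_2 = 3, maximum P = 364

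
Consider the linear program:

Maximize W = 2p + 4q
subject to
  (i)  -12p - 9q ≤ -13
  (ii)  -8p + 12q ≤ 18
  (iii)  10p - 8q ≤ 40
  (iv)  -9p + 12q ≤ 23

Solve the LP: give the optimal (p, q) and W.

p = 78/7, q = 125/14, maximum W = 58

Vertices and W = 2p + 4q:
  (-1/36, 40/27) → W = 317/54
  (232/93, -175/93) → W = -236/93
  (78/7, 125/14) → W = 58

The binding constraints are -8p + 12q = 18 and 10p - 8q = 40.
Solving simultaneously gives p = 78/7, q = 125/14.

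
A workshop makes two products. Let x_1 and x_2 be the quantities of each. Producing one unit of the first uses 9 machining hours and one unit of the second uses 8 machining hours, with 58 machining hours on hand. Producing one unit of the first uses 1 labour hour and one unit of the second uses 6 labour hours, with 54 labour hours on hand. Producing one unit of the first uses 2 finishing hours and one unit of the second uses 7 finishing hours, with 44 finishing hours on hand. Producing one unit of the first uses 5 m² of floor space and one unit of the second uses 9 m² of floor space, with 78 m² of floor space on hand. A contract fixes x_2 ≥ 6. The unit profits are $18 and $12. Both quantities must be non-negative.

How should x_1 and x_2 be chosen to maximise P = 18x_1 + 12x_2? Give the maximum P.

Corner points and P = 18x_1 + 12x_2:
  (0, 44/7) → P = 528/7
  (0, 6) → P = 72
  (1, 6) → P = 90

At the optimal vertex, 2x_1 + 7x_2 = 44 and x_2 = 6.
Solving simultaneously gives x_1 = 1, x_2 = 6.

x_1 = 1, x_2 = 6, maximum P = 90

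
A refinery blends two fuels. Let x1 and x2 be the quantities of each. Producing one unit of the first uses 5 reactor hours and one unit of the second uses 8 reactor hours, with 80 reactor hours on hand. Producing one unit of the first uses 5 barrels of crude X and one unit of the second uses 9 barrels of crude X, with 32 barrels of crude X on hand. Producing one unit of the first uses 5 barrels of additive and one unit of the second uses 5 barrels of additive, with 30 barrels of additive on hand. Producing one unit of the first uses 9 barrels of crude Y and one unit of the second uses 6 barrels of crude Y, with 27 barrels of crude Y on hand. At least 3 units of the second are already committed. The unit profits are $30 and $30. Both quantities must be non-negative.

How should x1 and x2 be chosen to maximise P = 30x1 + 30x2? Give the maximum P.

x1 = 1, x2 = 3, maximum P = 120

Extreme points and P = 30x1 + 30x2:
  (0, 32/9) → P = 320/3
  (0, 3) → P = 90
  (1, 3) → P = 120

The binding constraints are 5x1 + 9x2 = 32 and 9x1 + 6x2 = 27.
Solving simultaneously gives x1 = 1, x2 = 3.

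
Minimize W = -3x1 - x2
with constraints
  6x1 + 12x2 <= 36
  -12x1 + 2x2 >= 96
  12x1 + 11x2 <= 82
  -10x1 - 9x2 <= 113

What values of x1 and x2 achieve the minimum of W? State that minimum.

At the optimal vertex, 6x1 + 12x2 = 36 and -12x1 + 2x2 = 96.
Solving simultaneously gives x1 = -90/13, x2 = 84/13.

x1 = -90/13, x2 = 84/13, minimum W = 186/13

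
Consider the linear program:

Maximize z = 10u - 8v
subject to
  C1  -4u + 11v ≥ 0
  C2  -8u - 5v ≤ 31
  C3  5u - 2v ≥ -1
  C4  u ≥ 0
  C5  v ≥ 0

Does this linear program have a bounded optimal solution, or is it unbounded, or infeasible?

unbounded

From the feasible point (0, 0), moving in the direction (11, 4) keeps every constraint satisfied while z increases without bound.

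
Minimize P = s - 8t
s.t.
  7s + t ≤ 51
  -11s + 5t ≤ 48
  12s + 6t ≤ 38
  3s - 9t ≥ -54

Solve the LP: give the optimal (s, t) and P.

s = 1/7, t = 127/21, minimum P = -1013/21

Vertices and P = s - 8t:
  (134/15, -173/15) → P = 506/5
  (-27/14, 75/14) → P = -627/14
  (1/7, 127/21) → P = -1013/21
The feasible region is unbounded (it extends along (-5, -11), (1, -7)), but P strictly increases along every unbounded feasible direction, so there is no improving ray and the minimum is attained at a vertex.

The binding constraints are 12s + 6t = 38 and 3s - 9t = -54.
Solving simultaneously gives s = 1/7, t = 127/21.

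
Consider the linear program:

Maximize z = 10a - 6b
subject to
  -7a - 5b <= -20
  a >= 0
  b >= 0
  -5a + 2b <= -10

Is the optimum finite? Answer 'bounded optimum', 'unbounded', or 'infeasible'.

unbounded

From the feasible point (20/7, 0), moving in the direction (1, 0) keeps every constraint satisfied while z increases without bound.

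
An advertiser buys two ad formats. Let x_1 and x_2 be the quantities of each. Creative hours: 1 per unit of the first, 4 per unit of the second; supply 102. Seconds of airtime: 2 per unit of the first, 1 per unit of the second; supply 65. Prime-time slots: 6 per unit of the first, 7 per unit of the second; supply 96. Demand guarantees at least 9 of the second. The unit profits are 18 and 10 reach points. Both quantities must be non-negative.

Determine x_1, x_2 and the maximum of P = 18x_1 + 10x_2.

Feasible corners and P = 18x_1 + 10x_2:
  (0, 96/7) → P = 960/7
  (0, 9) → P = 90
  (11/2, 9) → P = 189

The binding constraints are 6x_1 + 7x_2 = 96 and x_2 = 9.
Solving simultaneously gives x_1 = 11/2, x_2 = 9.

x_1 = 11/2, x_2 = 9, maximum P = 189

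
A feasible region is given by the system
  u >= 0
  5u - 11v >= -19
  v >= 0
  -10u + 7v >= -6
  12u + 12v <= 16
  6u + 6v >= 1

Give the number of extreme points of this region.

Of the 14 pairwise boundary intersections, those satisfying every inequality are:
  (0, 4/3)
  (0, 1/6)
  (3/5, 0)
  (1/6, 0)
  (46/51, 22/51)

5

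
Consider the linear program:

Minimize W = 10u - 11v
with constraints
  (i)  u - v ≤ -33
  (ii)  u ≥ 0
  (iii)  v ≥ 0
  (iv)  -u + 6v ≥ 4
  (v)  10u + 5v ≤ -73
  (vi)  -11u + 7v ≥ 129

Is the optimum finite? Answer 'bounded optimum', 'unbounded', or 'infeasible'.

The boundaries u - v = -33 and u = 0 meet at (0, 33), but that point violates 10u + 5v ≤ -73. Every candidate vertex is excluded by some other constraint, so the feasible region is empty.

infeasible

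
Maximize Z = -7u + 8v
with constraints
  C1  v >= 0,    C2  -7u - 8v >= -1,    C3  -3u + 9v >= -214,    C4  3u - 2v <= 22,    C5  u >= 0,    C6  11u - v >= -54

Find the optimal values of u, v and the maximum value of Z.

Vertices and Z = -7u + 8v:
  (1/7, 0) → Z = -1
  (0, 0) → Z = 0
  (0, 1/8) → Z = 1

u = 0, v = 1/8, maximum Z = 1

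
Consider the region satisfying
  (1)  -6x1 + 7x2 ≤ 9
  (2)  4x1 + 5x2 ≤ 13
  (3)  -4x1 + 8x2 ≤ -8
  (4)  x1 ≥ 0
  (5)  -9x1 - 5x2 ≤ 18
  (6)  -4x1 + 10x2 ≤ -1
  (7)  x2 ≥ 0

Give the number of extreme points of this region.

3

Intersecting each pair of boundary lines and keeping only the points that satisfy every inequality leaves:
  (36/13, 5/13)
  (13/4, 0)
  (2, 0)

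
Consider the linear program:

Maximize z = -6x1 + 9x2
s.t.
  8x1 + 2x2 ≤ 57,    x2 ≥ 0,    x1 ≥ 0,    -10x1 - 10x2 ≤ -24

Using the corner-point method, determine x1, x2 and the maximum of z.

Extreme points and z = -6x1 + 9x2:
  (57/8, 0) → z = -171/4
  (0, 57/2) → z = 513/2
  (12/5, 0) → z = -72/5
  (0, 12/5) → z = 108/5

x1 = 0, x2 = 57/2, maximum z = 513/2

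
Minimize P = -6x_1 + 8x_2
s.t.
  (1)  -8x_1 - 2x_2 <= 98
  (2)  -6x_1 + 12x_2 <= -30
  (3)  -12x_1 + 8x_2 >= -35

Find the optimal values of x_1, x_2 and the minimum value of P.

Vertices and P = -6x_1 + 8x_2:
  (-31/3, -23/3) → P = 2/3
  (-357/44, -182/11) → P = -1841/22
  (15/8, -25/16) → P = -95/4

x_1 = -357/44, x_2 = -182/11, minimum P = -1841/22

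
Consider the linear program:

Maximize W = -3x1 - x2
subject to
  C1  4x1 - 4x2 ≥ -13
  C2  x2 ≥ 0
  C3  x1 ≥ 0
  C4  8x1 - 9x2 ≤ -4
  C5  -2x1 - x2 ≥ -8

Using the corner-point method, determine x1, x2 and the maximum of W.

Feasible corners and W = -3x1 - x2:
  (0, 13/4) → W = -13/4
  (19/12, 29/6) → W = -115/12
  (0, 4/9) → W = -4/9
  (34/13, 36/13) → W = -138/13

The optimum lies where x1 = 0 and 8x1 - 9x2 = -4.
Solving simultaneously gives x1 = 0, x2 = 4/9.

x1 = 0, x2 = 4/9, maximum W = -4/9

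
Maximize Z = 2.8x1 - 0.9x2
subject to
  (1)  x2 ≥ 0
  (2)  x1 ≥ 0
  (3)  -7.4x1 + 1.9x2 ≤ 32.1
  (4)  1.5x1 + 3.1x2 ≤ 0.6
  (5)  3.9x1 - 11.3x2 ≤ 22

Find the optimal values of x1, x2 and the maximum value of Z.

Corner points and Z = 2.8x1 - 0.9x2:
  (0, 0) → Z = 0
  (2/5, 0) → Z = 28/25
  (0, 6/31) → Z = -27/155

x1 = 0.4, x2 = 0, maximum Z = 1.12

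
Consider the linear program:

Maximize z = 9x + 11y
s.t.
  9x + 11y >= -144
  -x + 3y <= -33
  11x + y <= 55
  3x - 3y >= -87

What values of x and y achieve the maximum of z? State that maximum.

x = 99/17, y = -154/17, maximum z = -803/17

Feasible corners and z = 9x + 11y:
  (-69/38, -441/38) → z = -144
  (107/16, -297/16) → z = -144
  (99/17, -154/17) → z = -803/17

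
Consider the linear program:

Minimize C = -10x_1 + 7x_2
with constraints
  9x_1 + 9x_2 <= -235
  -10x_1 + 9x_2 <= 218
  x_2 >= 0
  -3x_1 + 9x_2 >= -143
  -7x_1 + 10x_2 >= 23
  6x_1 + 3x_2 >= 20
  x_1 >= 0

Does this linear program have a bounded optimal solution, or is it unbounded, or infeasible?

The boundaries -10x_1 + 9x_2 = 218 and x_1 = 0 meet at (0, 218/9), but that point violates 9x_1 + 9x_2 ≤ -235. Every candidate vertex is excluded by some other constraint, so the feasible region is empty.

infeasible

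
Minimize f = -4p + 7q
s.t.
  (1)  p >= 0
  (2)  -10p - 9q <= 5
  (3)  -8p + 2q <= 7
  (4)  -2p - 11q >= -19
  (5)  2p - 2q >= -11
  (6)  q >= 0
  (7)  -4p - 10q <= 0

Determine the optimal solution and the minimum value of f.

p = 19/2, q = 0, minimum f = -38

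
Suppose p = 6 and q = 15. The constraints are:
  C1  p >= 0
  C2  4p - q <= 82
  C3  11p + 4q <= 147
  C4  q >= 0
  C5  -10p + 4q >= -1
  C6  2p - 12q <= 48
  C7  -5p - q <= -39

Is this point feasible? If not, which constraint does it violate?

C1: 6 ≥ 0 ✓
C2: 9 ≤ 82 ✓
C3: 126 ≤ 147 ✓
C4: 15 ≥ 0 ✓
C5: 0 ≥ -1 ✓
C6: -168 ≤ 48 ✓
C7: -45 ≤ -39 ✓

feasible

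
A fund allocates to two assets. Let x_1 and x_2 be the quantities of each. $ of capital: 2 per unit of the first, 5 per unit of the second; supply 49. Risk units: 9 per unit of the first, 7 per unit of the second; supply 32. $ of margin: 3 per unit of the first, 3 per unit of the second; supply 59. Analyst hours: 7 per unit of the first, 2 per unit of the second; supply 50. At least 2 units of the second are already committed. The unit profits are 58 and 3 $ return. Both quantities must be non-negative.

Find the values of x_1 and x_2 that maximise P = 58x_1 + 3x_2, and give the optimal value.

Extreme points and P = 58x_1 + 3x_2:
  (0, 32/7) → P = 96/7
  (0, 2) → P = 6
  (2, 2) → P = 122

The binding constraints are 9x_1 + 7x_2 = 32 and x_2 = 2.
Solving simultaneously gives x_1 = 2, x_2 = 2.

x_1 = 2, x_2 = 2, maximum P = 122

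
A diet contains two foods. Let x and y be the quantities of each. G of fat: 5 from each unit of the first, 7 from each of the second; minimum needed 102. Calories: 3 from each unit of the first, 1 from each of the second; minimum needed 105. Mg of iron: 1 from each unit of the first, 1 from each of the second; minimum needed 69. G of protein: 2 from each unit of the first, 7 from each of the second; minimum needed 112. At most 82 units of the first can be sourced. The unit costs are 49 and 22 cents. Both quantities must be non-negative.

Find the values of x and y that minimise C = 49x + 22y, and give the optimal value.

x = 18, y = 51, minimum C = 2004

Corner points and C = 49x + 22y:
  (0, 105) → C = 2310
  (69, 0) → C = 3381
  (82, 0) → C = 4018
  (18, 51) → C = 2004
The feasible region is unbounded (it extends along (0, 1)), but C strictly increases along every unbounded feasible direction, so there is no improving ray and the minimum is attained at a vertex.

At the optimal vertex, 3x + y = 105 and x + y = 69.
Solving simultaneously gives x = 18, y = 51.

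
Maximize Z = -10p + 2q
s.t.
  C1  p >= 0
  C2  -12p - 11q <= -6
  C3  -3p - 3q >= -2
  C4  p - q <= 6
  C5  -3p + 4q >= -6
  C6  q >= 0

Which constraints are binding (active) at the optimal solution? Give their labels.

C1 and C3

Feasible corners and Z = -10p + 2q:
  (0, 6/11) → Z = 12/11
  (0, 2/3) → Z = 4/3
  (1/2, 0) → Z = -5
  (2/3, 0) → Z = -20/3

The maximum is at (0, 2/3). Substituting into each constraint, equality holds for C1 and C3; the remaining constraints have slack.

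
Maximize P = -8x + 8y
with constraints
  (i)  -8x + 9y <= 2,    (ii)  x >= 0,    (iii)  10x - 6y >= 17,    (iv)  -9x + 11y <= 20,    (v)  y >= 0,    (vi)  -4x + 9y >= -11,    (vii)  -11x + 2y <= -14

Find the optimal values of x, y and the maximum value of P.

Extreme points and P = -8x + 8y:
  (55/14, 26/7) → P = -12/7
  (158/7, 142/7) → P = -128/7
  (17/10, 0) → P = -68/5
  (11/4, 0) → P = -22
The feasible region is unbounded (it extends along (11, 9), (9, 4)), but P strictly decreases along every unbounded feasible direction, so there is no improving ray and the maximum is attained at a vertex.

x = 55/14, y = 26/7, maximum P = -12/7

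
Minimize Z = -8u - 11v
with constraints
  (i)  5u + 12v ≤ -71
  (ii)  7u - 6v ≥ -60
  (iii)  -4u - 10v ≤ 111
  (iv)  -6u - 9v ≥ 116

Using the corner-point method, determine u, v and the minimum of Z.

At the optimal vertex, -4u - 10v = 111 and -6u - 9v = 116.
Solving simultaneously gives u = -161/24, v = -101/12.

u = -161/24, v = -101/12, minimum Z = 585/4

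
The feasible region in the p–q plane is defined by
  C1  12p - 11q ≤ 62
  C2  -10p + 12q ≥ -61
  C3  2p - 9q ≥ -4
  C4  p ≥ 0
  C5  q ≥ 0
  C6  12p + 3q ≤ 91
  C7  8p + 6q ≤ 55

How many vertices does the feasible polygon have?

5

Intersecting each pair of boundary lines and keeping only the points that satisfy every inequality leaves:
  (31/6, 0)
  (977/160, 41/40)
  (0, 4/9)
  (157/28, 71/42)
  (0, 0)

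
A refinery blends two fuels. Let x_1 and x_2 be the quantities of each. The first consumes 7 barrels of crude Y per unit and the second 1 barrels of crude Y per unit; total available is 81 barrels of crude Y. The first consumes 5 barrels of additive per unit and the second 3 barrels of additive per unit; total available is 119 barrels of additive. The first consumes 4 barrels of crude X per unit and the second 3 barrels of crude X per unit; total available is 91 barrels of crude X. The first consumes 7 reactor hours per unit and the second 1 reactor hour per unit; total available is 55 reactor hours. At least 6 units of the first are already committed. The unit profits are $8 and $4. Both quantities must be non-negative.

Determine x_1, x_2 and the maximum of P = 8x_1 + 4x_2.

Corner points and P = 8x_1 + 4x_2:
  (55/7, 0) → P = 440/7
  (6, 0) → P = 48
  (6, 13) → P = 100

At the optimal vertex, 7x_1 + x_2 = 55 and x_1 = 6.
Solving simultaneously gives x_1 = 6, x_2 = 13.

x_1 = 6, x_2 = 13, maximum P = 100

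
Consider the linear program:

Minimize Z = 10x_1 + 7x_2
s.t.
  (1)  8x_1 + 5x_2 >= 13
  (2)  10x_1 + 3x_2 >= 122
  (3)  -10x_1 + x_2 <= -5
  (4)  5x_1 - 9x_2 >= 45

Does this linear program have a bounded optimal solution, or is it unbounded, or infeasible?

unbounded

From the feasible point (571/26, -423/13), moving in the direction (5, -8) keeps every constraint satisfied while Z decreases without bound.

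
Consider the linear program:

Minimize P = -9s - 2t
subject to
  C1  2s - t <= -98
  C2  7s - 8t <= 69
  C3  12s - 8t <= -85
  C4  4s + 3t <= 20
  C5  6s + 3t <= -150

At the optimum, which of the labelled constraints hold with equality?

Extreme points and P = -9s - 2t:
  (-853/9, -824/9) → P = 9325/9
  (-37, 24) → P = 285
  (-85, 120) → P = 525
The feasible region is unbounded (it extends along (-3, 4), (-8, -7)), but P strictly increases along every unbounded feasible direction, so there is no improving ray and the minimum is attained at a vertex.

The minimum is at (-37, 24). Substituting into each constraint, equality holds for C1 and C5; the remaining constraints have slack.

C1 and C5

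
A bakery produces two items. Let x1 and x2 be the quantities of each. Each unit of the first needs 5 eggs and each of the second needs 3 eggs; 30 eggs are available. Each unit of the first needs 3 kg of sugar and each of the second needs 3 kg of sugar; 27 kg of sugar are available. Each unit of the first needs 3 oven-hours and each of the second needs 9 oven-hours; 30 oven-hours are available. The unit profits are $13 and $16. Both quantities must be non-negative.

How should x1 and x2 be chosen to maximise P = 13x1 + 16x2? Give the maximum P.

x1 = 5, x2 = 5/3, maximum P = 275/3

Vertices and P = 13x1 + 16x2:
  (0, 0) → P = 0
  (0, 10/3) → P = 160/3
  (6, 0) → P = 78
  (5, 5/3) → P = 275/3

At the optimal vertex, 5x1 + 3x2 = 30 and 3x1 + 9x2 = 30.
Solving simultaneously gives x1 = 5, x2 = 5/3.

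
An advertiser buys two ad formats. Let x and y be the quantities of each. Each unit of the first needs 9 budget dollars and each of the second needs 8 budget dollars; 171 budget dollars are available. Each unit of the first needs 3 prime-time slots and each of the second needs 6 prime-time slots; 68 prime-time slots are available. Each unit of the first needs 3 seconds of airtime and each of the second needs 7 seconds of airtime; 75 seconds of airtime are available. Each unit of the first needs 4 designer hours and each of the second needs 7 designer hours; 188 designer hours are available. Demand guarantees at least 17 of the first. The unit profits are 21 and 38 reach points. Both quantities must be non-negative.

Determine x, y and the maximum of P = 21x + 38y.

x = 17, y = 9/4, maximum P = 885/2

Extreme points and P = 21x + 38y:
  (19, 0) → P = 399
  (17, 0) → P = 357
  (17, 9/4) → P = 885/2

The binding constraints are 9x + 8y = 171 and x = 17.
Solving simultaneously gives x = 17, y = 9/4.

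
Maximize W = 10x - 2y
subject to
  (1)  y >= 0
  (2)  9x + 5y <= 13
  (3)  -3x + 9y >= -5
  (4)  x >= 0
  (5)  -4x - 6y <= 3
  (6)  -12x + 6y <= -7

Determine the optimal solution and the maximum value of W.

x = 13/9, y = 0, maximum W = 130/9

Feasible corners and W = 10x - 2y:
  (13/9, 0) → W = 130/9
  (7/12, 0) → W = 35/6
  (113/114, 31/38) → W = 472/57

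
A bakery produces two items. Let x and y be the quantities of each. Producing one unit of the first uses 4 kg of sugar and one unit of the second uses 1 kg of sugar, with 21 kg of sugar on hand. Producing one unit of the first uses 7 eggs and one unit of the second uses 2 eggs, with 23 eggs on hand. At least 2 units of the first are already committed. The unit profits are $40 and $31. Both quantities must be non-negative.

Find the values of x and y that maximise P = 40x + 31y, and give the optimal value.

x = 2, y = 9/2, maximum P = 439/2

Feasible corners and P = 40x + 31y:
  (23/7, 0) → P = 920/7
  (2, 0) → P = 80
  (2, 9/2) → P = 439/2

At the optimal vertex, 7x + 2y = 23 and x = 2.
Solving simultaneously gives x = 2, y = 9/2.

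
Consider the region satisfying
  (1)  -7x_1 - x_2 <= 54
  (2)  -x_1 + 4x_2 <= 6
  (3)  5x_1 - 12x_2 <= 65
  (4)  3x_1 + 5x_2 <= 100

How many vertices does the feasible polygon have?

Pairwise boundary intersections that survive every other constraint:
  (-222/29, -12/29)
  (-583/89, -725/89)
  (370/17, 118/17)
  (25, 5)

4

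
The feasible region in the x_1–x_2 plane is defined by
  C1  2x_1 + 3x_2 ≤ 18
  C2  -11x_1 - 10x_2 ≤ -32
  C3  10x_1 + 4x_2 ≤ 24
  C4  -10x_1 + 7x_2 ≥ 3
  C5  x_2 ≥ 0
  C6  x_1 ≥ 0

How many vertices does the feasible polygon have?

4

The feasible vertices (each the meet of two boundaries and inside every other half-plane) are:
  (0, 6)
  (194/177, 353/177)
  (0, 16/5)
  (78/55, 27/11)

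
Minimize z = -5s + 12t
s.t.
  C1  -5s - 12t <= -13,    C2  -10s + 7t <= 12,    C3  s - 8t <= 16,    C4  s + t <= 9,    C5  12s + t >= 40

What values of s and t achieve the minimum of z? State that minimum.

s = 88/9, t = -7/9, minimum z = -524/9

Feasible corners and z = -5s + 12t:
  (74/13, -67/52) → z = -571/13
  (467/139, -44/139) → z = -2863/139
  (3, 6) → z = 57
  (134/47, 272/47) → z = 2594/47
  (88/9, -7/9) → z = -524/9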